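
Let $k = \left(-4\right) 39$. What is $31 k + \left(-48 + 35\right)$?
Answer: $-4849$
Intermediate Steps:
$k = -156$
$31 k + \left(-48 + 35\right) = 31 \left(-156\right) + \left(-48 + 35\right) = -4836 - 13 = -4849$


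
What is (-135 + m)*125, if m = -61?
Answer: -24500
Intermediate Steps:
(-135 + m)*125 = (-135 - 61)*125 = -196*125 = -24500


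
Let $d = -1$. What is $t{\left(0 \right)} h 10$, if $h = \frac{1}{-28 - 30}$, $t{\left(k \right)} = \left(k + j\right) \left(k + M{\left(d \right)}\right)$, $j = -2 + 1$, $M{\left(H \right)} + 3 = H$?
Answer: $- \frac{20}{29} \approx -0.68966$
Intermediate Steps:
$M{\left(H \right)} = -3 + H$
$j = -1$
$t{\left(k \right)} = \left(-1 + k\right) \left(-4 + k\right)$ ($t{\left(k \right)} = \left(k - 1\right) \left(k - 4\right) = \left(-1 + k\right) \left(k - 4\right) = \left(-1 + k\right) \left(-4 + k\right)$)
$h = - \frac{1}{58}$ ($h = \frac{1}{-58} = - \frac{1}{58} \approx -0.017241$)
$t{\left(0 \right)} h 10 = \left(4 + 0^{2} - 0\right) \left(- \frac{1}{58}\right) 10 = \left(4 + 0 + 0\right) \left(- \frac{1}{58}\right) 10 = 4 \left(- \frac{1}{58}\right) 10 = \left(- \frac{2}{29}\right) 10 = - \frac{20}{29}$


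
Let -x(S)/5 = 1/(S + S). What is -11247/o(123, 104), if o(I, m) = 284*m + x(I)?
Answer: -2766762/7265851 ≈ -0.38079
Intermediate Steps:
x(S) = -5/(2*S) (x(S) = -5/(S + S) = -5*1/(2*S) = -5/(2*S))
o(I, m) = 284*m - 5/(2*I)
-11247/o(123, 104) = -11247/(284*104 - 5/2/123) = -11247/(29536 - 5/2*1/123) = -11247/(29536 - 5/246) = -11247/7265851/246 = -11247*246/7265851 = -2766762/7265851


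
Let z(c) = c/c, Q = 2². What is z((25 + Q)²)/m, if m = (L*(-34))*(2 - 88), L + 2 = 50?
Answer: 1/140352 ≈ 7.1249e-6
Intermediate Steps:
L = 48 (L = -2 + 50 = 48)
Q = 4
z(c) = 1
m = 140352 (m = (48*(-34))*(2 - 88) = -1632*(-86) = 140352)
z((25 + Q)²)/m = 1/140352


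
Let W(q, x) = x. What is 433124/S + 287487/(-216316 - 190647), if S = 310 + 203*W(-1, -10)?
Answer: -2599410589/10293770 ≈ -252.52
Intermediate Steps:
S = -1720 (S = 310 + 203*(-10) = 310 - 2030 = -1720)
433124/S + 287487/(-216316 - 190647) = 433124/(-1720) + 287487/(-216316 - 190647) = 433124*(-1/1720) + 287487/(-406963) = -108281/430 + 287487*(-1/406963) = -108281/430 - 16911/23939 = -2599410589/10293770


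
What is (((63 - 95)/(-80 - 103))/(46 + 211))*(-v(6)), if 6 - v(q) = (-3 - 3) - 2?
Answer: -448/47031 ≈ -0.0095256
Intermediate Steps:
v(q) = 14 (v(q) = 6 - ((-3 - 3) - 2) = 6 - (-6 - 2) = 6 - 1*(-8) = 6 + 8 = 14)
(((63 - 95)/(-80 - 103))/(46 + 211))*(-v(6)) = (((63 - 95)/(-80 - 103))/(46 + 211))*(-1*14) = (-32/(-183)/257)*(-14) = (-32*(-1/183)*(1/257))*(-14) = ((32/183)*(1/257))*(-14) = (32/47031)*(-14) = -448/47031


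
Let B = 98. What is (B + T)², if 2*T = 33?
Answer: 52441/4 ≈ 13110.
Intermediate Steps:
T = 33/2 (T = (½)*33 = 33/2 ≈ 16.500)
(B + T)² = (98 + 33/2)² = (229/2)² = 52441/4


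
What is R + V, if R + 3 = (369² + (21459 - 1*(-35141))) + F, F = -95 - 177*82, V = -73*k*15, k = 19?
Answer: 157344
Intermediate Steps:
V = -20805 (V = -73*19*15 = -1387*15 = -20805)
F = -14609 (F = -95 - 14514 = -14609)
R = 178149 (R = -3 + ((369² + (21459 - 1*(-35141))) - 14609) = -3 + ((136161 + (21459 + 35141)) - 14609) = -3 + ((136161 + 56600) - 14609) = -3 + (192761 - 14609) = -3 + 178152 = 178149)
R + V = 178149 - 20805 = 157344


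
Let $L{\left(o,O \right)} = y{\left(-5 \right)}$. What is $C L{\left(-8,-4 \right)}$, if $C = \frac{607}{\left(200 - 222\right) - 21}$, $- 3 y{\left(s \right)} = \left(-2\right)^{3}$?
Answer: $- \frac{4856}{129} \approx -37.643$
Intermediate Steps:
$y{\left(s \right)} = \frac{8}{3}$ ($y{\left(s \right)} = - \frac{\left(-2\right)^{3}}{3} = \left(- \frac{1}{3}\right) \left(-8\right) = \frac{8}{3}$)
$C = - \frac{607}{43}$ ($C = \frac{607}{-22 - 21} = \frac{607}{-43} = 607 \left(- \frac{1}{43}\right) = - \frac{607}{43} \approx -14.116$)
$L{\left(o,O \right)} = \frac{8}{3}$
$C L{\left(-8,-4 \right)} = \left(- \frac{607}{43}\right) \frac{8}{3} = - \frac{4856}{129}$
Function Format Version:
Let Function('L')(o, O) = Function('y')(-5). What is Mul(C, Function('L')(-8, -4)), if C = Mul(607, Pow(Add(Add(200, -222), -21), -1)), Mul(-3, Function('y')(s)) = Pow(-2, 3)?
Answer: Rational(-4856, 129) ≈ -37.643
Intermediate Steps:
Function('y')(s) = Rational(8, 3) (Function('y')(s) = Mul(Rational(-1, 3), Pow(-2, 3)) = Mul(Rational(-1, 3), -8) = Rational(8, 3))
C = Rational(-607, 43) (C = Mul(607, Pow(Add(-22, -21), -1)) = Mul(607, Pow(-43, -1)) = Mul(607, Rational(-1, 43)) = Rational(-607, 43) ≈ -14.116)
Function('L')(o, O) = Rational(8, 3)
Mul(C, Function('L')(-8, -4)) = Mul(Rational(-607, 43), Rational(8, 3)) = Rational(-4856, 129)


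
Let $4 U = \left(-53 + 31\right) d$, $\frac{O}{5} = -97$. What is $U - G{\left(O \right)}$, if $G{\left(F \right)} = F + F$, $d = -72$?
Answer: $1366$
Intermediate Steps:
$O = -485$ ($O = 5 \left(-97\right) = -485$)
$G{\left(F \right)} = 2 F$
$U = 396$ ($U = \frac{\left(-53 + 31\right) \left(-72\right)}{4} = \frac{\left(-22\right) \left(-72\right)}{4} = \frac{1}{4} \cdot 1584 = 396$)
$U - G{\left(O \right)} = 396 - 2 \left(-485\right) = 396 - -970 = 396 + 970 = 1366$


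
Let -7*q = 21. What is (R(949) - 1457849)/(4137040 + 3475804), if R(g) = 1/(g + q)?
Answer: -1379125153/7201750424 ≈ -0.19150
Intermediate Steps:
q = -3 (q = -⅐*21 = -3)
R(g) = 1/(-3 + g) (R(g) = 1/(g - 3) = 1/(-3 + g))
(R(949) - 1457849)/(4137040 + 3475804) = (1/(-3 + 949) - 1457849)/(4137040 + 3475804) = (1/946 - 1457849)/7612844 = (1/946 - 1457849)*(1/7612844) = -1379125153/946*1/7612844 = -1379125153/7201750424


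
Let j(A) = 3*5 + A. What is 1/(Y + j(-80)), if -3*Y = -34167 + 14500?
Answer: 3/19472 ≈ 0.00015407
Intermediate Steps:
Y = 19667/3 (Y = -(-34167 + 14500)/3 = -⅓*(-19667) = 19667/3 ≈ 6555.7)
j(A) = 15 + A
1/(Y + j(-80)) = 1/(19667/3 + (15 - 80)) = 1/(19667/3 - 65) = 1/(19472/3) = 3/19472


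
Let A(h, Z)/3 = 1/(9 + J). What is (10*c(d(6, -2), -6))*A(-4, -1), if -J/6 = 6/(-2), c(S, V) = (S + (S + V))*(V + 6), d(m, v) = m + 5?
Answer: 0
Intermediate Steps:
d(m, v) = 5 + m
c(S, V) = (6 + V)*(V + 2*S) (c(S, V) = (V + 2*S)*(6 + V) = (6 + V)*(V + 2*S))
J = 18 (J = -36/(-2) = -36*(-1)/2 = -6*(-3) = 18)
A(h, Z) = 1/9 (A(h, Z) = 3/(9 + 18) = 3/27 = 3*(1/27) = 1/9)
(10*c(d(6, -2), -6))*A(-4, -1) = (10*((-6)**2 + 6*(-6) + 12*(5 + 6) + 2*(5 + 6)*(-6)))*(1/9) = (10*(36 - 36 + 12*11 + 2*11*(-6)))*(1/9) = (10*(36 - 36 + 132 - 132))*(1/9) = (10*0)*(1/9) = 0*(1/9) = 0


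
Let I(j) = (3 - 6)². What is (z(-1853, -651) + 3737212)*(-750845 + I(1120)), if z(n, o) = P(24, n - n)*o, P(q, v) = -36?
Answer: -2823629901728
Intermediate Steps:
I(j) = 9 (I(j) = (-3)² = 9)
z(n, o) = -36*o
(z(-1853, -651) + 3737212)*(-750845 + I(1120)) = (-36*(-651) + 3737212)*(-750845 + 9) = (23436 + 3737212)*(-750836) = 3760648*(-750836) = -2823629901728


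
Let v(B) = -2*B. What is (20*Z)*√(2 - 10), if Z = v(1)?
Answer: -80*I*√2 ≈ -113.14*I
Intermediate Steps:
Z = -2 (Z = -2*1 = -2)
(20*Z)*√(2 - 10) = (20*(-2))*√(2 - 10) = -80*I*√2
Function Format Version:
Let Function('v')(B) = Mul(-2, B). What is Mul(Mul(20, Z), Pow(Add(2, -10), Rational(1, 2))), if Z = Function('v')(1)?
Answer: Mul(-80, I, Pow(2, Rational(1, 2))) ≈ Mul(-113.14, I)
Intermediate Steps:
Z = -2 (Z = Mul(-2, 1) = -2)
Mul(Mul(20, Z), Pow(Add(2, -10), Rational(1, 2))) = Mul(Mul(20, -2), Pow(Add(2, -10), Rational(1, 2))) = Mul(-40, Pow(-8, Rational(1, 2))) = Mul(-40, Mul(2, I, Pow(2, Rational(1, 2)))) = Mul(-80, I, Pow(2, Rational(1, 2)))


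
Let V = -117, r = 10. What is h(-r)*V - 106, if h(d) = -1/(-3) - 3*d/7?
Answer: -4525/7 ≈ -646.43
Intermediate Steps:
h(d) = 1/3 - 3*d/7 (h(d) = -1*(-1/3) - 3*d/7 = 1/3 - 3*d/7)
h(-r)*V - 106 = (1/3 - (-3)*10/7)*(-117) - 106 = (1/3 - 3/7*(-10))*(-117) - 106 = (1/3 + 30/7)*(-117) - 106 = (97/21)*(-117) - 106 = -3783/7 - 106 = -4525/7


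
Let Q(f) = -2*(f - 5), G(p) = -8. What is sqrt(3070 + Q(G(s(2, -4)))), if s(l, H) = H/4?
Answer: 6*sqrt(86) ≈ 55.642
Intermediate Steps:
s(l, H) = H/4 (s(l, H) = H*(1/4) = H/4)
Q(f) = 10 - 2*f (Q(f) = -2*(-5 + f) = 10 - 2*f)
sqrt(3070 + Q(G(s(2, -4)))) = sqrt(3070 + (10 - 2*(-8))) = sqrt(3070 + (10 + 16)) = sqrt(3070 + 26) = sqrt(3096) = 6*sqrt(86)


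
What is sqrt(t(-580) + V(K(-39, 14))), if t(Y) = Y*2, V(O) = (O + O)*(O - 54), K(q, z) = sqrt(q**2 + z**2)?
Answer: sqrt(2274 - 108*sqrt(1717)) ≈ 46.917*I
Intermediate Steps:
V(O) = 2*O*(-54 + O) (V(O) = (2*O)*(-54 + O) = 2*O*(-54 + O))
t(Y) = 2*Y
sqrt(t(-580) + V(K(-39, 14))) = sqrt(2*(-580) + 2*sqrt((-39)**2 + 14**2)*(-54 + sqrt((-39)**2 + 14**2))) = sqrt(-1160 + 2*sqrt(1521 + 196)*(-54 + sqrt(1521 + 196))) = sqrt(-1160 + 2*sqrt(1717)*(-54 + sqrt(1717)))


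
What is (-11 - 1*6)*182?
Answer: -3094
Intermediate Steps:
(-11 - 1*6)*182 = (-11 - 6)*182 = -17*182 = -3094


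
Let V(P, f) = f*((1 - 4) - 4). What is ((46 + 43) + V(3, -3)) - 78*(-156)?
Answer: 12278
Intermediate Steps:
V(P, f) = -7*f (V(P, f) = f*(-3 - 4) = f*(-7) = -7*f)
((46 + 43) + V(3, -3)) - 78*(-156) = ((46 + 43) - 7*(-3)) - 78*(-156) = (89 + 21) + 12168 = 110 + 12168 = 12278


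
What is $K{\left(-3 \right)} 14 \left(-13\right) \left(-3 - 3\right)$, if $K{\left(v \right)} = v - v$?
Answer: $0$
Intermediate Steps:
$K{\left(v \right)} = 0$
$K{\left(-3 \right)} 14 \left(-13\right) \left(-3 - 3\right) = 0 \cdot 14 \left(-13\right) \left(-3 - 3\right) = 0 \left(\left(-182\right) \left(-6\right)\right) = 0 \cdot 1092 = 0$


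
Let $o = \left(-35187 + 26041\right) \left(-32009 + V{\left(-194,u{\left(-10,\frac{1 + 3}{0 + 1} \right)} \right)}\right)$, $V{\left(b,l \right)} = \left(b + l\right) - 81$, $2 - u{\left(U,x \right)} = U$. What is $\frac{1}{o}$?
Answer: $\frac{1}{295159712} \approx 3.388 \cdot 10^{-9}$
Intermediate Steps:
$u{\left(U,x \right)} = 2 - U$
$V{\left(b,l \right)} = -81 + b + l$
$o = 295159712$ ($o = \left(-35187 + 26041\right) \left(-32009 - 263\right) = - 9146 \left(-32009 - 263\right) = \left(-9146\right) \left(-32272\right) = 295159712$)
$\frac{1}{o} = \frac{1}{295159712}$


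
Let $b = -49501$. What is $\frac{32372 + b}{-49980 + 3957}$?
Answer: $\frac{17129}{46023} \approx 0.37218$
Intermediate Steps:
$\frac{32372 + b}{-49980 + 3957} = \frac{32372 - 49501}{-49980 + 3957} = - \frac{17129}{-46023} = \left(-17129\right) \left(- \frac{1}{46023}\right) = \frac{17129}{46023}$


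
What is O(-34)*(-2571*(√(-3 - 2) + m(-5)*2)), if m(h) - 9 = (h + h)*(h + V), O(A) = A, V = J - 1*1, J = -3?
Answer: 17307972 + 87414*I*√5 ≈ 1.7308e+7 + 1.9546e+5*I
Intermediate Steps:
V = -4 (V = -3 - 1*1 = -3 - 1 = -4)
m(h) = 9 + 2*h*(-4 + h) (m(h) = 9 + (h + h)*(h - 4) = 9 + (2*h)*(-4 + h) = 9 + 2*h*(-4 + h))
O(-34)*(-2571*(√(-3 - 2) + m(-5)*2)) = -(-87414)*(√(-3 - 2) + (9 - 8*(-5) + 2*(-5)²)*2) = -(-87414)*(√(-5) + (9 + 40 + 2*25)*2) = -(-87414)*(I*√5 + (9 + 40 + 50)*2) = -(-87414)*(I*√5 + 99*2) = -(-87414)*(I*√5 + 198) = -(-87414)*(198 + I*√5) = -34*(-509058 - 2571*I*√5) = 17307972 + 87414*I*√5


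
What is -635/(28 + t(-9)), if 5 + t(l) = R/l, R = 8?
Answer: -5715/199 ≈ -28.719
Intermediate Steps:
t(l) = -5 + 8/l
-635/(28 + t(-9)) = -635/(28 + (-5 + 8/(-9))) = -635/(28 + (-5 + 8*(-⅑))) = -635/(28 + (-5 - 8/9)) = -635/(28 - 53/9) = -635/199/9 = -635*9/199 = -5715/199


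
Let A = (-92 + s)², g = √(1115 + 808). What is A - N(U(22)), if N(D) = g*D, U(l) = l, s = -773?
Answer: 748225 - 22*√1923 ≈ 7.4726e+5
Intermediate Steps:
g = √1923 ≈ 43.852
N(D) = D*√1923 (N(D) = √1923*D = D*√1923)
A = 748225 (A = (-92 - 773)² = (-865)² = 748225)
A - N(U(22)) = 748225 - 22*√1923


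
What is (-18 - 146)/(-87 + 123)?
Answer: -41/9 ≈ -4.5556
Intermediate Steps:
(-18 - 146)/(-87 + 123) = -164/36 = (1/36)*(-164) = -41/9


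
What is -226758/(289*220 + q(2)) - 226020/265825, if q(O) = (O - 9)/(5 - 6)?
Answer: -14929975818/3380602855 ≈ -4.4164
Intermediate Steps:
q(O) = 9 - O (q(O) = (-9 + O)/(-1) = (-9 + O)*(-1) = 9 - O)
-226758/(289*220 + q(2)) - 226020/265825 = -226758/(289*220 + (9 - 1*2)) - 226020/265825 = -226758/(63580 + (9 - 2)) - 226020*1/265825 = -226758/(63580 + 7) - 45204/53165 = -226758/63587 - 45204/53165 = -14929975818/3380602855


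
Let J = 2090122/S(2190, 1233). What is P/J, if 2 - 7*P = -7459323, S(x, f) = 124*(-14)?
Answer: -924956300/1045061 ≈ -885.07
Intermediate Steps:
S(x, f) = -1736
J = -1045061/868 (J = 2090122/(-1736) = 2090122*(-1/1736) = -1045061/868 ≈ -1204.0)
P = 7459325/7 (P = 2/7 - 1/7*(-7459323) = 2/7 + 7459323/7 = 7459325/7 ≈ 1.0656e+6)
P/J = 7459325/(7*(-1045061/868)) = (7459325/7)*(-868/1045061) = -924956300/1045061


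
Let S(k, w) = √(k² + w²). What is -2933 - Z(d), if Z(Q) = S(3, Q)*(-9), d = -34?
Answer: -2933 + 9*√1165 ≈ -2625.8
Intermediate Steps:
Z(Q) = -9*√(9 + Q²) (Z(Q) = √(3² + Q²)*(-9) = √(9 + Q²)*(-9) = -9*√(9 + Q²))
-2933 - Z(d) = -2933 - (-9)*√(9 + (-34)²) = -2933 - (-9)*√(9 + 1156) = -2933 - (-9)*√1165 = -2933 + 9*√1165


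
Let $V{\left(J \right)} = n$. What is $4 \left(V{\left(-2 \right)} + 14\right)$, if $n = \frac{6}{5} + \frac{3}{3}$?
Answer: $\frac{324}{5} \approx 64.8$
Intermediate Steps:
$n = \frac{11}{5}$ ($n = 6 \cdot \frac{1}{5} + 3 \cdot \frac{1}{3} = \frac{6}{5} + 1 = \frac{11}{5} \approx 2.2$)
$V{\left(J \right)} = \frac{11}{5}$
$4 \left(V{\left(-2 \right)} + 14\right) = 4 \left(\frac{11}{5} + 14\right) = 4 \cdot \frac{81}{5} = \frac{324}{5}$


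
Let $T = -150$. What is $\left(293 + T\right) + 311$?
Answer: $454$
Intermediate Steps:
$\left(293 + T\right) + 311 = \left(293 - 150\right) + 311 = 143 + 311 = 454$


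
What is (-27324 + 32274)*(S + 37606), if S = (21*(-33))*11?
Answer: 148415850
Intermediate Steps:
S = -7623 (S = -693*11 = -7623)
(-27324 + 32274)*(S + 37606) = (-27324 + 32274)*(-7623 + 37606) = 4950*29983 = 148415850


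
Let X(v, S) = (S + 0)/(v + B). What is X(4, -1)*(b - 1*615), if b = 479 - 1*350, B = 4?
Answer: 243/4 ≈ 60.750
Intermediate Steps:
X(v, S) = S/(4 + v) (X(v, S) = (S + 0)/(v + 4) = S/(4 + v))
b = 129 (b = 479 - 350 = 129)
X(4, -1)*(b - 1*615) = (-1/(4 + 4))*(129 - 1*615) = (-1/8)*(129 - 615) = -1*1/8*(-486) = -1/8*(-486) = 243/4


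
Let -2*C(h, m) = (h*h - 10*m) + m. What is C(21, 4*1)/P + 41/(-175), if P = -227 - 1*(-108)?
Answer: 8731/5950 ≈ 1.4674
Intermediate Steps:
C(h, m) = -h**2/2 + 9*m/2 (C(h, m) = -((h*h - 10*m) + m)/2 = -((h**2 - 10*m) + m)/2 = -(h**2 - 9*m)/2 = -h**2/2 + 9*m/2)
P = -119 (P = -227 + 108 = -119)
C(21, 4*1)/P + 41/(-175) = (-1/2*21**2 + 9*(4*1)/2)/(-119) + 41/(-175) = (-1/2*441 + (9/2)*4)*(-1/119) + 41*(-1/175) = (-441/2 + 18)*(-1/119) - 41/175 = -405/2*(-1/119) - 41/175 = 405/238 - 41/175 = 8731/5950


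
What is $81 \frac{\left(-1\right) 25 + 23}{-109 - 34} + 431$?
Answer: $\frac{61795}{143} \approx 432.13$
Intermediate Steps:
$81 \frac{\left(-1\right) 25 + 23}{-109 - 34} + 431 = 81 \frac{-25 + 23}{-143} + 431 = 81 \left(\left(-2\right) \left(- \frac{1}{143}\right)\right) + 431 = 81 \cdot \frac{2}{143} + 431 = \frac{162}{143} + 431 = \frac{61795}{143}$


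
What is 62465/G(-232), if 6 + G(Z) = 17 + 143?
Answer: 62465/154 ≈ 405.62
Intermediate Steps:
G(Z) = 154 (G(Z) = -6 + (17 + 143) = -6 + 160 = 154)
62465/G(-232) = 62465/154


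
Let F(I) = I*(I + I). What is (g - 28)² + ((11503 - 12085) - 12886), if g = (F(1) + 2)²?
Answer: -13324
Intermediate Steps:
F(I) = 2*I² (F(I) = I*(2*I) = 2*I²)
g = 16 (g = (2*1² + 2)² = (2*1 + 2)² = (2 + 2)² = 4² = 16)
(g - 28)² + ((11503 - 12085) - 12886) = (16 - 28)² + ((11503 - 12085) - 12886) = (-12)² + (-582 - 12886) = 144 - 13468 = -13324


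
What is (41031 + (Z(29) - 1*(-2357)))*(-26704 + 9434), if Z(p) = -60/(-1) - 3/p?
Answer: -21760010030/29 ≈ -7.5035e+8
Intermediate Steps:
Z(p) = 60 - 3/p (Z(p) = -60*(-1) - 3/p = 60 - 3/p)
(41031 + (Z(29) - 1*(-2357)))*(-26704 + 9434) = (41031 + ((60 - 3/29) - 1*(-2357)))*(-26704 + 9434) = (41031 + ((60 - 3*1/29) + 2357))*(-17270) = (41031 + ((60 - 3/29) + 2357))*(-17270) = (41031 + (1737/29 + 2357))*(-17270) = (41031 + 70090/29)*(-17270) = (1259989/29)*(-17270) = -21760010030/29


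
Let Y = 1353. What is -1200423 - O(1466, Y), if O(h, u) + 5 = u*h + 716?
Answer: -3184632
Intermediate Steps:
O(h, u) = 711 + h*u (O(h, u) = -5 + (u*h + 716) = -5 + (h*u + 716) = -5 + (716 + h*u) = 711 + h*u)
-1200423 - O(1466, Y) = -1200423 - (711 + 1466*1353) = -1200423 - (711 + 1983498) = -1200423 - 1*1984209 = -1200423 - 1984209 = -3184632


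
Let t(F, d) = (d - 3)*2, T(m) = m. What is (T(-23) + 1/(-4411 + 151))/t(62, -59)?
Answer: 97981/528240 ≈ 0.18549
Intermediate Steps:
t(F, d) = -6 + 2*d (t(F, d) = (-3 + d)*2 = -6 + 2*d)
(T(-23) + 1/(-4411 + 151))/t(62, -59) = (-23 + 1/(-4411 + 151))/(-6 + 2*(-59)) = (-23 + 1/(-4260))/(-6 - 118) = (-23 - 1/4260)/(-124) = -97981/4260*(-1/124) = 97981/528240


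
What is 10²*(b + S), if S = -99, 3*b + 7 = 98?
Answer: -20600/3 ≈ -6866.7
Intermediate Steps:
b = 91/3 (b = -7/3 + (⅓)*98 = -7/3 + 98/3 = 91/3 ≈ 30.333)
10²*(b + S) = 10²*(91/3 - 99) = 100*(-206/3) = -20600/3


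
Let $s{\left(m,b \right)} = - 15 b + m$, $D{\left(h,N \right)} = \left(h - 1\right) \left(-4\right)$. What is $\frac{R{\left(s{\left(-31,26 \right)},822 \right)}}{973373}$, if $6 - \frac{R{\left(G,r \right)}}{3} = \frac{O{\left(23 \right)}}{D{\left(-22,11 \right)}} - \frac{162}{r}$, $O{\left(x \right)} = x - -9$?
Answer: $\frac{55293}{3067098323} \approx 1.8028 \cdot 10^{-5}$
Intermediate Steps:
$O{\left(x \right)} = 9 + x$ ($O{\left(x \right)} = x + 9 = 9 + x$)
$D{\left(h,N \right)} = 4 - 4 h$ ($D{\left(h,N \right)} = \left(-1 + h\right) \left(-4\right) = 4 - 4 h$)
$s{\left(m,b \right)} = m - 15 b$
$R{\left(G,r \right)} = \frac{390}{23} + \frac{486}{r}$ ($R{\left(G,r \right)} = 18 - 3 \left(\frac{9 + 23}{4 - -88} - \frac{162}{r}\right) = 18 - 3 \left(\frac{32}{4 + 88} - \frac{162}{r}\right) = 18 - 3 \left(\frac{32}{92} - \frac{162}{r}\right) = 18 - 3 \left(32 \cdot \frac{1}{92} - \frac{162}{r}\right) = 18 - 3 \left(\frac{8}{23} - \frac{162}{r}\right) = 18 - \left(\frac{24}{23} - \frac{486}{r}\right) = \frac{390}{23} + \frac{486}{r}$)
$\frac{R{\left(s{\left(-31,26 \right)},822 \right)}}{973373} = \frac{\frac{390}{23} + \frac{486}{822}}{973373} = \left(\frac{390}{23} + 486 \cdot \frac{1}{822}\right) \frac{1}{973373} = \left(\frac{390}{23} + \frac{81}{137}\right) \frac{1}{973373} = \frac{55293}{3151} \cdot \frac{1}{973373} = \frac{55293}{3067098323}$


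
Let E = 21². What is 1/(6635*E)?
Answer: 1/2926035 ≈ 3.4176e-7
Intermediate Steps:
E = 441
1/(6635*E) = 1/(6635*441) = 1/2926035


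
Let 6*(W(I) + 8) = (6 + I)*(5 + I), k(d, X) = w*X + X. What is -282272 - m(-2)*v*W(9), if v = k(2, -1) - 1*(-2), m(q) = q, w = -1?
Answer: -282164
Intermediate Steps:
k(d, X) = 0 (k(d, X) = -X + X = 0)
v = 2 (v = 0 - 1*(-2) = 0 + 2 = 2)
W(I) = -8 + (5 + I)*(6 + I)/6 (W(I) = -8 + ((6 + I)*(5 + I))/6 = -8 + ((5 + I)*(6 + I))/6 = -8 + (5 + I)*(6 + I)/6)
-282272 - m(-2)*v*W(9) = -282272 - (-2*2)*(-3 + (1/6)*9**2 + (11/6)*9) = -282272 - (-4)*(-3 + (1/6)*81 + 33/2) = -282272 - (-4)*(-3 + 27/2 + 33/2) = -282272 - (-4)*27 = -282272 - 1*(-108) = -282272 + 108 = -282164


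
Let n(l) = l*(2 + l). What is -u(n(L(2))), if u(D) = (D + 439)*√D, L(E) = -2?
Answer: 0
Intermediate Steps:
u(D) = √D*(439 + D) (u(D) = (439 + D)*√D = √D*(439 + D))
-u(n(L(2))) = -√(-2*(2 - 2))*(439 - 2*(2 - 2)) = -√(-2*0)*(439 - 2*0) = -√0*(439 + 0) = -0*439 = -1*0 = 0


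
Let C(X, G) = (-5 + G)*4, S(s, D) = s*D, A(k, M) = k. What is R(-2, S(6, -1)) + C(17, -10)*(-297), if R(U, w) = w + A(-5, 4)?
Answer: 17809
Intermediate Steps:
S(s, D) = D*s
R(U, w) = -5 + w (R(U, w) = w - 5 = -5 + w)
C(X, G) = -20 + 4*G
R(-2, S(6, -1)) + C(17, -10)*(-297) = (-5 - 1*6) + (-20 + 4*(-10))*(-297) = (-5 - 6) + (-20 - 40)*(-297) = -11 - 60*(-297) = -11 + 17820 = 17809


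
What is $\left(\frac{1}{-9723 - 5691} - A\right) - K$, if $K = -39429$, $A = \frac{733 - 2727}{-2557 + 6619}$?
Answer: $\frac{137152566057}{3478426} \approx 39430.0$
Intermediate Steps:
$A = - \frac{997}{2031}$ ($A = - \frac{1994}{4062} = \left(-1994\right) \frac{1}{4062} = - \frac{997}{2031} \approx -0.49089$)
$\left(\frac{1}{-9723 - 5691} - A\right) - K = \left(\frac{1}{-9723 - 5691} - - \frac{997}{2031}\right) - -39429 = \left(\frac{1}{-15414} + \frac{997}{2031}\right) + 39429 = \left(- \frac{1}{15414} + \frac{997}{2031}\right) + 39429 = \frac{1707303}{3478426} + 39429 = \frac{137152566057}{3478426}$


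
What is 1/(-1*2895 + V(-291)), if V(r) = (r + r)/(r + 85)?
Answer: -103/297894 ≈ -0.00034576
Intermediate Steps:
V(r) = 2*r/(85 + r) (V(r) = (2*r)/(85 + r) = 2*r/(85 + r))
1/(-1*2895 + V(-291)) = 1/(-1*2895 + 2*(-291)/(85 - 291)) = 1/(-2895 + 2*(-291)/(-206)) = 1/(-2895 + 2*(-291)*(-1/206)) = 1/(-2895 + 291/103) = 1/(-297894/103) = -103/297894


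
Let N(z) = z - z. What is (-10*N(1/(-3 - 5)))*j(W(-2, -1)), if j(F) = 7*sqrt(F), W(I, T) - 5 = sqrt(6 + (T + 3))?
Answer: 0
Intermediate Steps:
W(I, T) = 5 + sqrt(9 + T) (W(I, T) = 5 + sqrt(6 + (T + 3)) = 5 + sqrt(6 + (3 + T)) = 5 + sqrt(9 + T))
N(z) = 0
(-10*N(1/(-3 - 5)))*j(W(-2, -1)) = (-10*0)*(7*sqrt(5 + sqrt(9 - 1))) = 0*(7*sqrt(5 + sqrt(8))) = 0*(7*sqrt(5 + 2*sqrt(2))) = 0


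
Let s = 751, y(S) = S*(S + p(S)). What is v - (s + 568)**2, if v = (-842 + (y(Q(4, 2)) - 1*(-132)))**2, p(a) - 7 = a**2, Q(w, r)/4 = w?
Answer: 12352755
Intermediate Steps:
Q(w, r) = 4*w
p(a) = 7 + a**2
y(S) = S*(7 + S + S**2) (y(S) = S*(S + (7 + S**2)) = S*(7 + S + S**2))
v = 14092516 (v = (-842 + ((4*4)*(7 + 4*4 + (4*4)**2) - 1*(-132)))**2 = (-842 + (16*(7 + 16 + 16**2) + 132))**2 = (-842 + (16*(7 + 16 + 256) + 132))**2 = (-842 + (16*279 + 132))**2 = (-842 + (4464 + 132))**2 = (-842 + 4596)**2 = 3754**2 = 14092516)
v - (s + 568)**2 = 14092516 - (751 + 568)**2 = 14092516 - 1*1319**2 = 14092516 - 1*1739761 = 14092516 - 1739761 = 12352755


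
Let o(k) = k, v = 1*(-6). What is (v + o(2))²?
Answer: 16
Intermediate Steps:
v = -6
(v + o(2))² = (-6 + 2)² = (-4)² = 16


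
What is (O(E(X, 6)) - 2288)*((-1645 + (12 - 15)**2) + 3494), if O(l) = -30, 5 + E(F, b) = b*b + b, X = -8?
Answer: -4306844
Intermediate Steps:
E(F, b) = -5 + b + b**2 (E(F, b) = -5 + (b*b + b) = -5 + (b**2 + b) = -5 + (b + b**2) = -5 + b + b**2)
(O(E(X, 6)) - 2288)*((-1645 + (12 - 15)**2) + 3494) = (-30 - 2288)*((-1645 + (12 - 15)**2) + 3494) = -2318*((-1645 + (-3)**2) + 3494) = -2318*((-1645 + 9) + 3494) = -2318*(-1636 + 3494) = -2318*1858 = -4306844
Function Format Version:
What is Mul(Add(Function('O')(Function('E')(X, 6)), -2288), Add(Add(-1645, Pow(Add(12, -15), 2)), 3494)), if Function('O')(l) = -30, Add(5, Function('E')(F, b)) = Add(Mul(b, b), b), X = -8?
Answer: -4306844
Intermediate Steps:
Function('E')(F, b) = Add(-5, b, Pow(b, 2)) (Function('E')(F, b) = Add(-5, Add(Mul(b, b), b)) = Add(-5, Add(Pow(b, 2), b)) = Add(-5, Add(b, Pow(b, 2))) = Add(-5, b, Pow(b, 2)))
Mul(Add(Function('O')(Function('E')(X, 6)), -2288), Add(Add(-1645, Pow(Add(12, -15), 2)), 3494)) = Mul(Add(-30, -2288), Add(Add(-1645, Pow(Add(12, -15), 2)), 3494)) = Mul(-2318, Add(Add(-1645, Pow(-3, 2)), 3494)) = Mul(-2318, Add(Add(-1645, 9), 3494)) = Mul(-2318, Add(-1636, 3494)) = Mul(-2318, 1858) = -4306844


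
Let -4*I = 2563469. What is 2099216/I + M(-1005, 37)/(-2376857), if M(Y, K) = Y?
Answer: -19955568690103/6092999236933 ≈ -3.2752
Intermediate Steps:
I = -2563469/4 (I = -¼*2563469 = -2563469/4 ≈ -6.4087e+5)
2099216/I + M(-1005, 37)/(-2376857) = 2099216/(-2563469/4) - 1005/(-2376857) = 2099216*(-4/2563469) - 1005*(-1/2376857) = -8396864/2563469 + 1005/2376857 = -19955568690103/6092999236933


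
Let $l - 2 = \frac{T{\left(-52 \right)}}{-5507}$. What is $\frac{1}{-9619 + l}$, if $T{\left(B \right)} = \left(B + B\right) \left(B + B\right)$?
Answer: $- \frac{5507}{52971635} \approx -0.00010396$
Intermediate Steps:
$T{\left(B \right)} = 4 B^{2}$ ($T{\left(B \right)} = 2 B 2 B = 4 B^{2}$)
$l = \frac{198}{5507}$ ($l = 2 + \frac{4 \left(-52\right)^{2}}{-5507} = 2 + 4 \cdot 2704 \left(- \frac{1}{5507}\right) = 2 + 10816 \left(- \frac{1}{5507}\right) = 2 - \frac{10816}{5507} = \frac{198}{5507} \approx 0.035954$)
$\frac{1}{-9619 + l} = \frac{1}{-9619 + \frac{198}{5507}} = \frac{1}{- \frac{52971635}{5507}} = - \frac{5507}{52971635}$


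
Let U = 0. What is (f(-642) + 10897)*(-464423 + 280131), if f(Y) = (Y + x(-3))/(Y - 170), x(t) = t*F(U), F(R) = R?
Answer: -407700253438/203 ≈ -2.0084e+9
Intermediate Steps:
x(t) = 0 (x(t) = t*0 = 0)
f(Y) = Y/(-170 + Y) (f(Y) = (Y + 0)/(Y - 170) = Y/(-170 + Y))
(f(-642) + 10897)*(-464423 + 280131) = (-642/(-170 - 642) + 10897)*(-464423 + 280131) = (-642/(-812) + 10897)*(-184292) = (-642*(-1/812) + 10897)*(-184292) = (321/406 + 10897)*(-184292) = (4424503/406)*(-184292) = -407700253438/203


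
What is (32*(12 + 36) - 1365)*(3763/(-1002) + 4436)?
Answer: 253143213/334 ≈ 7.5791e+5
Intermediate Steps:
(32*(12 + 36) - 1365)*(3763/(-1002) + 4436) = (32*48 - 1365)*(3763*(-1/1002) + 4436) = (1536 - 1365)*(-3763/1002 + 4436) = 171*(4441109/1002) = 253143213/334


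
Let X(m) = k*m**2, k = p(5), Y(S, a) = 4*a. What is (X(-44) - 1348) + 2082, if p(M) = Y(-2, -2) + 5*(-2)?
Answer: -34114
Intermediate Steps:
p(M) = -18 (p(M) = 4*(-2) + 5*(-2) = -8 - 10 = -18)
k = -18
X(m) = -18*m**2
(X(-44) - 1348) + 2082 = (-18*(-44)**2 - 1348) + 2082 = (-18*1936 - 1348) + 2082 = (-34848 - 1348) + 2082 = -36196 + 2082 = -34114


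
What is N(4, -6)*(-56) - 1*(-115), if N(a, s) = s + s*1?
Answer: 787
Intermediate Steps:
N(a, s) = 2*s (N(a, s) = s + s = 2*s)
N(4, -6)*(-56) - 1*(-115) = (2*(-6))*(-56) - 1*(-115) = -12*(-56) + 115 = 672 + 115 = 787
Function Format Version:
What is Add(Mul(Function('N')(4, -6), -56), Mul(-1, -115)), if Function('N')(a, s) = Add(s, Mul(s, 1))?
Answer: 787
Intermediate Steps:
Function('N')(a, s) = Mul(2, s) (Function('N')(a, s) = Add(s, s) = Mul(2, s))
Add(Mul(Function('N')(4, -6), -56), Mul(-1, -115)) = Add(Mul(Mul(2, -6), -56), Mul(-1, -115)) = Add(Mul(-12, -56), 115) = Add(672, 115) = 787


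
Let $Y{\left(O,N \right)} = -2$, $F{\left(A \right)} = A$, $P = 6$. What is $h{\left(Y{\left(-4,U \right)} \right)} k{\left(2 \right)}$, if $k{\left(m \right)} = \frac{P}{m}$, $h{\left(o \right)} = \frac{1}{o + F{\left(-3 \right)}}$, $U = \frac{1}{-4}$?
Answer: $- \frac{3}{5} \approx -0.6$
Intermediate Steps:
$U = - \frac{1}{4} \approx -0.25$
$h{\left(o \right)} = \frac{1}{-3 + o}$ ($h{\left(o \right)} = \frac{1}{o - 3} = \frac{1}{-3 + o}$)
$k{\left(m \right)} = \frac{6}{m}$
$h{\left(Y{\left(-4,U \right)} \right)} k{\left(2 \right)} = \frac{6 \cdot \frac{1}{2}}{-3 - 2} = \frac{6 \cdot \frac{1}{2}}{-5} = \left(- \frac{1}{5}\right) 3 = - \frac{3}{5}$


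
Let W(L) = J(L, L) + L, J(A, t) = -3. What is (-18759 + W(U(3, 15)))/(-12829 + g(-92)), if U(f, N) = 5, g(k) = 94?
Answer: 18757/12735 ≈ 1.4729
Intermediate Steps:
W(L) = -3 + L
(-18759 + W(U(3, 15)))/(-12829 + g(-92)) = (-18759 + (-3 + 5))/(-12829 + 94) = (-18759 + 2)/(-12735) = -18757*(-1/12735) = 18757/12735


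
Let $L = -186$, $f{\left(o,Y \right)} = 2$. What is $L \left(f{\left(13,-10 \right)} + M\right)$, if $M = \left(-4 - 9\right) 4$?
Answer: $9300$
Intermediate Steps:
$M = -52$ ($M = \left(-13\right) 4 = -52$)
$L \left(f{\left(13,-10 \right)} + M\right) = - 186 \left(2 - 52\right) = \left(-186\right) \left(-50\right) = 9300$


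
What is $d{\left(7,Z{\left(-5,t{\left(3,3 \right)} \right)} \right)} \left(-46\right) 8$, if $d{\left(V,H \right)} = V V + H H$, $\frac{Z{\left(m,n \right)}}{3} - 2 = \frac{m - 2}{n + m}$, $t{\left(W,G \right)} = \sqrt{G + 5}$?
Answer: $- \frac{22277984}{289} - \frac{6398784 \sqrt{2}}{289} \approx -1.084 \cdot 10^{5}$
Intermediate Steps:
$t{\left(W,G \right)} = \sqrt{5 + G}$
$Z{\left(m,n \right)} = 6 + \frac{3 \left(-2 + m\right)}{m + n}$ ($Z{\left(m,n \right)} = 6 + 3 \frac{m - 2}{n + m} = 6 + 3 \frac{-2 + m}{m + n} = 6 + \frac{3 \left(-2 + m\right)}{m + n}$)
$d{\left(V,H \right)} = H^{2} + V^{2}$ ($d{\left(V,H \right)} = V^{2} + H^{2} = H^{2} + V^{2}$)
$d{\left(7,Z{\left(-5,t{\left(3,3 \right)} \right)} \right)} \left(-46\right) 8 = \left(\left(\frac{3 \left(-2 + 2 \sqrt{5 + 3} + 3 \left(-5\right)\right)}{-5 + \sqrt{5 + 3}}\right)^{2} + 7^{2}\right) \left(-46\right) 8 = \left(\left(\frac{3 \left(-2 + 2 \sqrt{8} - 15\right)}{-5 + \sqrt{8}}\right)^{2} + 49\right) \left(-46\right) 8 = \left(\left(\frac{3 \left(-2 + 2 \cdot 2 \sqrt{2} - 15\right)}{-5 + 2 \sqrt{2}}\right)^{2} + 49\right) \left(-46\right) 8 = \left(\left(\frac{3 \left(-2 + 4 \sqrt{2} - 15\right)}{-5 + 2 \sqrt{2}}\right)^{2} + 49\right) \left(-46\right) 8 = \left(\left(\frac{3 \left(-17 + 4 \sqrt{2}\right)}{-5 + 2 \sqrt{2}}\right)^{2} + 49\right) \left(-46\right) 8 = \left(\frac{9 \left(-17 + 4 \sqrt{2}\right)^{2}}{\left(-5 + 2 \sqrt{2}\right)^{2}} + 49\right) \left(-46\right) 8 = \left(49 + \frac{9 \left(-17 + 4 \sqrt{2}\right)^{2}}{\left(-5 + 2 \sqrt{2}\right)^{2}}\right) \left(-46\right) 8 = \left(-2254 - \frac{414 \left(-17 + 4 \sqrt{2}\right)^{2}}{\left(-5 + 2 \sqrt{2}\right)^{2}}\right) 8 = -18032 - \frac{3312 \left(-17 + 4 \sqrt{2}\right)^{2}}{\left(-5 + 2 \sqrt{2}\right)^{2}}$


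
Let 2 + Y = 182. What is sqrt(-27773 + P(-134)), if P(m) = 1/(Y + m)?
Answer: I*sqrt(58767622)/46 ≈ 166.65*I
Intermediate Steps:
Y = 180 (Y = -2 + 182 = 180)
P(m) = 1/(180 + m)
sqrt(-27773 + P(-134)) = sqrt(-27773 + 1/(180 - 134)) = sqrt(-27773 + 1/46) = sqrt(-1277557/46) = I*sqrt(58767622)/46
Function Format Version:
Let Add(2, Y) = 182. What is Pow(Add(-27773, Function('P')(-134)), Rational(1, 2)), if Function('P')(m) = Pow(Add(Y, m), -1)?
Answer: Mul(Rational(1, 46), I, Pow(58767622, Rational(1, 2))) ≈ Mul(166.65, I)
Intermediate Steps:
Y = 180 (Y = Add(-2, 182) = 180)
Function('P')(m) = Pow(Add(180, m), -1)
Pow(Add(-27773, Function('P')(-134)), Rational(1, 2)) = Pow(Add(-27773, Pow(Add(180, -134), -1)), Rational(1, 2)) = Pow(Add(-27773, Pow(46, -1)), Rational(1, 2)) = Pow(Add(-27773, Rational(1, 46)), Rational(1, 2)) = Pow(Rational(-1277557, 46), Rational(1, 2)) = Mul(Rational(1, 46), I, Pow(58767622, Rational(1, 2)))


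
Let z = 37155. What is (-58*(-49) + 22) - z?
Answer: -34291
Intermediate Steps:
(-58*(-49) + 22) - z = (-58*(-49) + 22) - 1*37155 = (2842 + 22) - 37155 = 2864 - 37155 = -34291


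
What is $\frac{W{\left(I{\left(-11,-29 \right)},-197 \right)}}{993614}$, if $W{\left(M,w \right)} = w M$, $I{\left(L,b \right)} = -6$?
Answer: $\frac{591}{496807} \approx 0.0011896$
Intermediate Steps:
$W{\left(M,w \right)} = M w$
$\frac{W{\left(I{\left(-11,-29 \right)},-197 \right)}}{993614} = \frac{\left(-6\right) \left(-197\right)}{993614} = 1182 \cdot \frac{1}{993614} = \frac{591}{496807}$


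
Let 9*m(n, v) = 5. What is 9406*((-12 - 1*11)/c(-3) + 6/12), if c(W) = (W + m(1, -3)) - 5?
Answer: 2262143/67 ≈ 33763.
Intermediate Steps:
m(n, v) = 5/9 (m(n, v) = (⅑)*5 = 5/9)
c(W) = -40/9 + W (c(W) = (W + 5/9) - 5 = (5/9 + W) - 5 = -40/9 + W)
9406*((-12 - 1*11)/c(-3) + 6/12) = 9406*((-12 - 1*11)/(-40/9 - 3) + 6/12) = 9406*((-12 - 11)/(-67/9) + 6*(1/12)) = 9406*(-23*(-9/67) + ½) = 9406*(207/67 + ½) = 9406*(481/134) = 2262143/67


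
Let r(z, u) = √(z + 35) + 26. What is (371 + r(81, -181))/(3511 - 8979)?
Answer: -397/5468 - √29/2734 ≈ -0.074574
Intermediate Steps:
r(z, u) = 26 + √(35 + z) (r(z, u) = √(35 + z) + 26 = 26 + √(35 + z))
(371 + r(81, -181))/(3511 - 8979) = (371 + (26 + √(35 + 81)))/(3511 - 8979) = (371 + (26 + √116))/(-5468) = (371 + (26 + 2*√29))*(-1/5468) = (397 + 2*√29)*(-1/5468) = -397/5468 - √29/2734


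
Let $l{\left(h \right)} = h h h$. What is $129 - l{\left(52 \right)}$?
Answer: $-140479$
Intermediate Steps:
$l{\left(h \right)} = h^{3}$ ($l{\left(h \right)} = h^{2} h = h^{3}$)
$129 - l{\left(52 \right)} = 129 - 52^{3} = 129 - 140608 = -140479$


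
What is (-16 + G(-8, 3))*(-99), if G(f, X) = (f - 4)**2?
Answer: -12672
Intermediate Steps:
G(f, X) = (-4 + f)**2
(-16 + G(-8, 3))*(-99) = (-16 + (-4 - 8)**2)*(-99) = (-16 + (-12)**2)*(-99) = (-16 + 144)*(-99) = 128*(-99) = -12672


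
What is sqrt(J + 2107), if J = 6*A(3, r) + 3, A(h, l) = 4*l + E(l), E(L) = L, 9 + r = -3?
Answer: 5*sqrt(70) ≈ 41.833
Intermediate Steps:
r = -12 (r = -9 - 3 = -12)
A(h, l) = 5*l (A(h, l) = 4*l + l = 5*l)
J = -357 (J = 6*(5*(-12)) + 3 = 6*(-60) + 3 = -360 + 3 = -357)
sqrt(J + 2107) = sqrt(-357 + 2107) = sqrt(1750) = 5*sqrt(70)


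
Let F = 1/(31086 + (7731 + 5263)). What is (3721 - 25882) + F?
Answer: -976856879/44080 ≈ -22161.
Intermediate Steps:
F = 1/44080 (F = 1/(31086 + 12994) = 1/44080 ≈ 2.2686e-5)
(3721 - 25882) + F = (3721 - 25882) + 1/44080 = -22161 + 1/44080 = -976856879/44080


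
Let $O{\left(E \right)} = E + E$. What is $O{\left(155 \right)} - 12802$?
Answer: $-12492$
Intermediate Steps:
$O{\left(E \right)} = 2 E$
$O{\left(155 \right)} - 12802 = 2 \cdot 155 - 12802 = 310 - 12802 = -12492$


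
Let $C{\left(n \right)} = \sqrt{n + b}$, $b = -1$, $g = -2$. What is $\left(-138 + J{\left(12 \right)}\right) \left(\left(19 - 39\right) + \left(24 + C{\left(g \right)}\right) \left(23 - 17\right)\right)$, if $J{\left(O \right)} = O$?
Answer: $-15624 - 756 i \sqrt{3} \approx -15624.0 - 1309.4 i$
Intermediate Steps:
$C{\left(n \right)} = \sqrt{-1 + n}$ ($C{\left(n \right)} = \sqrt{n - 1} = \sqrt{-1 + n}$)
$\left(-138 + J{\left(12 \right)}\right) \left(\left(19 - 39\right) + \left(24 + C{\left(g \right)}\right) \left(23 - 17\right)\right) = \left(-138 + 12\right) \left(\left(19 - 39\right) + \left(24 + \sqrt{-1 - 2}\right) \left(23 - 17\right)\right) = - 126 \left(-20 + \left(24 + \sqrt{-3}\right) 6\right) = - 126 \left(-20 + \left(24 + i \sqrt{3}\right) 6\right) = - 126 \left(-20 + \left(144 + 6 i \sqrt{3}\right)\right) = - 126 \left(124 + 6 i \sqrt{3}\right) = -15624 - 756 i \sqrt{3}$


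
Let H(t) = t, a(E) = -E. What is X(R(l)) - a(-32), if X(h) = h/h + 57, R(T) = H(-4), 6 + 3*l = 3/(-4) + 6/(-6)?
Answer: 26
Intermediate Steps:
l = -31/12 (l = -2 + (3/(-4) + 6/(-6))/3 = -2 + (3*(-¼) + 6*(-⅙))/3 = -2 + (-¾ - 1)/3 = -2 + (⅓)*(-7/4) = -2 - 7/12 = -31/12 ≈ -2.5833)
R(T) = -4
X(h) = 58 (X(h) = 1 + 57 = 58)
X(R(l)) - a(-32) = 58 - (-1)*(-32) = 58 - 1*32 = 58 - 32 = 26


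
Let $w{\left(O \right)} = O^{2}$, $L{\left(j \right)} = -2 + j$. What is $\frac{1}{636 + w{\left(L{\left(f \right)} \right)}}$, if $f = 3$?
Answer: $\frac{1}{637} \approx 0.0015699$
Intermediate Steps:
$\frac{1}{636 + w{\left(L{\left(f \right)} \right)}} = \frac{1}{636 + \left(-2 + 3\right)^{2}} = \frac{1}{636 + 1^{2}} = \frac{1}{636 + 1} = \frac{1}{637}$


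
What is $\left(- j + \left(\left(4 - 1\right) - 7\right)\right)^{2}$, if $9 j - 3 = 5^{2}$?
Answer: $\frac{4096}{81} \approx 50.568$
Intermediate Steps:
$j = \frac{28}{9}$ ($j = \frac{1}{3} + \frac{5^{2}}{9} = \frac{1}{3} + \frac{1}{9} \cdot 25 = \frac{1}{3} + \frac{25}{9} = \frac{28}{9} \approx 3.1111$)
$\left(- j + \left(\left(4 - 1\right) - 7\right)\right)^{2} = \left(\left(-1\right) \frac{28}{9} + \left(\left(4 - 1\right) - 7\right)\right)^{2} = \left(- \frac{28}{9} + \left(3 - 7\right)\right)^{2} = \left(- \frac{28}{9} - 4\right)^{2} = \left(- \frac{64}{9}\right)^{2} = \frac{4096}{81}$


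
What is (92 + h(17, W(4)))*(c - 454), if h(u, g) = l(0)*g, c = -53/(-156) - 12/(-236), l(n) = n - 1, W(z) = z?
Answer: -91850462/2301 ≈ -39918.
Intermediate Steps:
l(n) = -1 + n
c = 3595/9204 (c = -53*(-1/156) - 12*(-1/236) = 53/156 + 3/59 = 3595/9204 ≈ 0.39059)
h(u, g) = -g (h(u, g) = (-1 + 0)*g = -g)
(92 + h(17, W(4)))*(c - 454) = (92 - 1*4)*(3595/9204 - 454) = (92 - 4)*(-4175021/9204) = 88*(-4175021/9204) = -91850462/2301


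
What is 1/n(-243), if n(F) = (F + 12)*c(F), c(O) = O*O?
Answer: -1/13640319 ≈ -7.3312e-8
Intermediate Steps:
c(O) = O²
n(F) = F²*(12 + F) (n(F) = (F + 12)*F² = (12 + F)*F² = F²*(12 + F))
1/n(-243) = 1/((-243)²*(12 - 243)) = 1/(59049*(-231)) = 1/(-13640319) = -1/13640319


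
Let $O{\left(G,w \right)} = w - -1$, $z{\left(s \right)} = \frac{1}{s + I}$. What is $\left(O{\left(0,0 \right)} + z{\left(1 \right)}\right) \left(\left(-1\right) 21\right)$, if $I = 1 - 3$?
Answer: $0$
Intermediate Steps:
$I = -2$ ($I = 1 - 3 = -2$)
$z{\left(s \right)} = \frac{1}{-2 + s}$ ($z{\left(s \right)} = \frac{1}{s - 2} = \frac{1}{-2 + s}$)
$O{\left(G,w \right)} = 1 + w$ ($O{\left(G,w \right)} = w + 1 = 1 + w$)
$\left(O{\left(0,0 \right)} + z{\left(1 \right)}\right) \left(\left(-1\right) 21\right) = \left(\left(1 + 0\right) + \frac{1}{-2 + 1}\right) \left(\left(-1\right) 21\right) = \left(1 + \frac{1}{-1}\right) \left(-21\right) = \left(1 - 1\right) \left(-21\right) = 0 \left(-21\right) = 0$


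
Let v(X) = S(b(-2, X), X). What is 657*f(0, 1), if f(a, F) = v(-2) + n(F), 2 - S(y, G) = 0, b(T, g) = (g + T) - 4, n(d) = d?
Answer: 1971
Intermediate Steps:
b(T, g) = -4 + T + g (b(T, g) = (T + g) - 4 = -4 + T + g)
S(y, G) = 2 (S(y, G) = 2 - 1*0 = 2 + 0 = 2)
v(X) = 2
f(a, F) = 2 + F
657*f(0, 1) = 657*(2 + 1) = 657*3 = 1971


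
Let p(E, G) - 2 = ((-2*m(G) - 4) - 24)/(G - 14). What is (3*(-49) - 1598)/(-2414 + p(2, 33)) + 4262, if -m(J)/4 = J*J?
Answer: 158340883/37144 ≈ 4262.9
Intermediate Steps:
m(J) = -4*J**2 (m(J) = -4*J*J = -4*J**2)
p(E, G) = 2 + (-28 + 8*G**2)/(-14 + G) (p(E, G) = 2 + ((-(-8)*G**2 - 4) - 24)/(G - 14) = 2 + ((8*G**2 - 4) - 24)/(-14 + G) = 2 + ((-4 + 8*G**2) - 24)/(-14 + G) = 2 + (-28 + 8*G**2)/(-14 + G))
(3*(-49) - 1598)/(-2414 + p(2, 33)) + 4262 = (3*(-49) - 1598)/(-2414 + 2*(-28 + 33 + 4*33**2)/(-14 + 33)) + 4262 = (-147 - 1598)/(-2414 + 2*(-28 + 33 + 4*1089)/19) + 4262 = -1745/(-2414 + 2*(1/19)*(-28 + 33 + 4356)) + 4262 = -1745/(-2414 + 2*(1/19)*4361) + 4262 = -1745/(-2414 + 8722/19) + 4262 = -1745/(-37144/19) + 4262 = -1745*(-19/37144) + 4262 = 33155/37144 + 4262 = 158340883/37144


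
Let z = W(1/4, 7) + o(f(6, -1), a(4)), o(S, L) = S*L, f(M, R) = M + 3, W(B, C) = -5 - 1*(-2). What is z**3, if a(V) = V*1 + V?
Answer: 328509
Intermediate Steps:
W(B, C) = -3 (W(B, C) = -5 + 2 = -3)
a(V) = 2*V (a(V) = V + V = 2*V)
f(M, R) = 3 + M
o(S, L) = L*S
z = 69 (z = -3 + (2*4)*(3 + 6) = -3 + 8*9 = -3 + 72 = 69)
z**3 = 69**3 = 328509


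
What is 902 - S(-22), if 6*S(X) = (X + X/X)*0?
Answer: 902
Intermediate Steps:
S(X) = 0 (S(X) = ((X + X/X)*0)/6 = ((X + 1)*0)/6 = ((1 + X)*0)/6 = (⅙)*0 = 0)
902 - S(-22) = 902 - 1*0 = 902 + 0 = 902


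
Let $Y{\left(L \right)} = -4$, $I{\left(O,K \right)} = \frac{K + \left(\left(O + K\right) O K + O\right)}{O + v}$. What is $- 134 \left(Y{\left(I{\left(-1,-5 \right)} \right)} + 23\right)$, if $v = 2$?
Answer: $-2546$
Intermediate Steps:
$I{\left(O,K \right)} = \frac{K + O + K O \left(K + O\right)}{2 + O}$ ($I{\left(O,K \right)} = \frac{K + \left(\left(O + K\right) O K + O\right)}{O + 2} = \frac{K + \left(\left(K + O\right) O K + O\right)}{2 + O} = \frac{K + \left(O \left(K + O\right) K + O\right)}{2 + O} = \frac{K + \left(K O \left(K + O\right) + O\right)}{2 + O} = \frac{K + \left(O + K O \left(K + O\right)\right)}{2 + O} = \frac{K + O + K O \left(K + O\right)}{2 + O}$)
$- 134 \left(Y{\left(I{\left(-1,-5 \right)} \right)} + 23\right) = - 134 \left(-4 + 23\right) = \left(-134\right) 19 = -2546$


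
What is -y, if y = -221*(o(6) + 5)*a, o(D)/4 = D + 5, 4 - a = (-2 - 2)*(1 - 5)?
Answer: -129948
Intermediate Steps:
a = -12 (a = 4 - (-2 - 2)*(1 - 5) = 4 - (-4)*(-4) = 4 - 1*16 = 4 - 16 = -12)
o(D) = 20 + 4*D (o(D) = 4*(D + 5) = 4*(5 + D) = 20 + 4*D)
y = 129948 (y = -221*((20 + 4*6) + 5)*(-12) = -221*((20 + 24) + 5)*(-12) = -221*(44 + 5)*(-12) = -10829*(-12) = -221*(-588) = 129948)
-y = -1*129948 = -129948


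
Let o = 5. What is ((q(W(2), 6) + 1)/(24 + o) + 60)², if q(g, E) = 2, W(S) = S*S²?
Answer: 3038049/841 ≈ 3612.4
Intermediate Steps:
W(S) = S³
((q(W(2), 6) + 1)/(24 + o) + 60)² = ((2 + 1)/(24 + 5) + 60)² = (3/29 + 60)² = (1743/29)² = 3038049/841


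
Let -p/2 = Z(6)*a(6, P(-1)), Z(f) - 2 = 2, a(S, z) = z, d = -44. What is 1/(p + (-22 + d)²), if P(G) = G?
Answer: 1/4364 ≈ 0.00022915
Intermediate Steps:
Z(f) = 4 (Z(f) = 2 + 2 = 4)
p = 8 (p = -8*(-1) = -2*(-4) = 8)
1/(p + (-22 + d)²) = 1/(8 + (-22 - 44)²) = 1/(8 + (-66)²) = 1/(8 + 4356) = 1/4364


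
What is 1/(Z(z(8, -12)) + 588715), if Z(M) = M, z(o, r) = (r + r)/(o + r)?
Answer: 1/588721 ≈ 1.6986e-6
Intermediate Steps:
z(o, r) = 2*r/(o + r) (z(o, r) = (2*r)/(o + r) = 2*r/(o + r))
1/(Z(z(8, -12)) + 588715) = 1/(2*(-12)/(8 - 12) + 588715) = 1/(2*(-12)/(-4) + 588715) = 1/(2*(-12)*(-1/4) + 588715) = 1/(6 + 588715) = 1/588721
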